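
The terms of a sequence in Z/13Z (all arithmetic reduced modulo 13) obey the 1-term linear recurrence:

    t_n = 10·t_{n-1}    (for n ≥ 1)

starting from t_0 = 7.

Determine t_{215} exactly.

2

t_1 = 10·7 = 5
t_2 = 10·5 = 11
t_3 = 10·11 = 6
t_4 = 10·6 = 8
t_5 = 10·8 = 2
t_6 = 10·2 = 7
(t_6) = (7) = (t_0), so the sequence has period 6.
215 ≡ 5 (mod 6), hence t_215 = t_5 = 2.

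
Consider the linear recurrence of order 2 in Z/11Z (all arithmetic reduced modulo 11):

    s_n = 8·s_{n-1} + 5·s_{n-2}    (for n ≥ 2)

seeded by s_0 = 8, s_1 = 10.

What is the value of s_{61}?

1

s_2 = 8·10 + 5·8 = 10
s_3 = 8·10 + 5·10 = 9
s_4 = 8·9 + 5·10 = 1
s_5 = 8·1 + 5·9 = 9
s_6 = 8·9 + 5·1 = 0
s_7 = 8·0 + 5·9 = 1
s_8 = 8·1 + 5·0 = 8
s_9 = 8·8 + 5·1 = 3
s_10 = 8·3 + 5·8 = 9
s_11 = 8·9 + 5·3 = 10
s_12 = 8·10 + 5·9 = 4
s_13 = 8·4 + 5·10 = 5
s_14 = 8·5 + 5·4 = 5
s_15 = 8·5 + 5·5 = 10
s_16 = 8·10 + 5·5 = 6
s_17 = 8·6 + 5·10 = 10
s_18 = 8·10 + 5·6 = 0
s_19 = 8·0 + 5·10 = 6
s_20 = 8·6 + 5·0 = 4
s_21 = 8·4 + 5·6 = 7
s_22 = 8·7 + 5·4 = 10
s_23 = 8·10 + 5·7 = 5
s_24 = 8·5 + 5·10 = 2
s_25 = 8·2 + 5·5 = 8
s_26 = 8·8 + 5·2 = 8
s_27 = 8·8 + 5·8 = 5
s_28 = 8·5 + 5·8 = 3
s_29 = 8·3 + 5·5 = 5
s_30 = 8·5 + 5·3 = 0
s_31 = 8·0 + 5·5 = 3
s_32 = 8·3 + 5·0 = 2
s_33 = 8·2 + 5·3 = 9
s_34 = 8·9 + 5·2 = 5
s_35 = 8·5 + 5·9 = 8
s_36 = 8·8 + 5·5 = 1
s_37 = 8·1 + 5·8 = 4
s_38 = 8·4 + 5·1 = 4
s_39 = 8·4 + 5·4 = 8
s_40 = 8·8 + 5·4 = 7
s_41 = 8·7 + 5·8 = 8
s_42 = 8·8 + 5·7 = 0
s_43 = 8·0 + 5·8 = 7
s_44 = 8·7 + 5·0 = 1
s_45 = 8·1 + 5·7 = 10
s_46 = 8·10 + 5·1 = 8
s_47 = 8·8 + 5·10 = 4
s_48 = 8·4 + 5·8 = 6
s_49 = 8·6 + 5·4 = 2
s_50 = 8·2 + 5·6 = 2
s_51 = 8·2 + 5·2 = 4
s_52 = 8·4 + 5·2 = 9
s_53 = 8·9 + 5·4 = 4
s_54 = 8·4 + 5·9 = 0
s_55 = 8·0 + 5·4 = 9
s_56 = 8·9 + 5·0 = 6
s_57 = 8·6 + 5·9 = 5
s_58 = 8·5 + 5·6 = 4
s_59 = 8·4 + 5·5 = 2
s_60 = 8·2 + 5·4 = 3
s_61 = 8·3 + 5·2 = 1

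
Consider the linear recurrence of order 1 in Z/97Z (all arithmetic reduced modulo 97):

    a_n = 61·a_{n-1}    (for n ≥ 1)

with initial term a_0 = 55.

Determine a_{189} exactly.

a_1 = 61·55 = 57
a_2 = 61·57 = 82
a_3 = 61·82 = 55
(a_3) = (55) = (a_0), so the sequence has period 3.
189 ≡ 0 (mod 3), hence a_189 = a_0 = 55.

55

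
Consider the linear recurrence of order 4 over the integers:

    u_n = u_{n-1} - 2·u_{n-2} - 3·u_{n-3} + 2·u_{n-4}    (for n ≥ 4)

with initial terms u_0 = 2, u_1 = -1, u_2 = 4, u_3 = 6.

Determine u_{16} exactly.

u_4 = 1·6 + -2·4 + -3·-1 + 2·2 = 5
u_5 = 1·5 + -2·6 + -3·4 + 2·-1 = -21
u_6 = 1·-21 + -2·5 + -3·6 + 2·4 = -41
u_7 = 1·-41 + -2·-21 + -3·5 + 2·6 = -2
u_8 = 1·-2 + -2·-41 + -3·-21 + 2·5 = 153
u_9 = 1·153 + -2·-2 + -3·-41 + 2·-21 = 238
u_10 = 1·238 + -2·153 + -3·-2 + 2·-41 = -144
u_11 = 1·-144 + -2·238 + -3·153 + 2·-2 = -1083
u_12 = 1·-1083 + -2·-144 + -3·238 + 2·153 = -1203
u_13 = 1·-1203 + -2·-1083 + -3·-144 + 2·238 = 1871
u_14 = 1·1871 + -2·-1203 + -3·-1083 + 2·-144 = 7238
u_15 = 1·7238 + -2·1871 + -3·-1203 + 2·-1083 = 4939
u_16 = 1·4939 + -2·7238 + -3·1871 + 2·-1203 = -17556

-17556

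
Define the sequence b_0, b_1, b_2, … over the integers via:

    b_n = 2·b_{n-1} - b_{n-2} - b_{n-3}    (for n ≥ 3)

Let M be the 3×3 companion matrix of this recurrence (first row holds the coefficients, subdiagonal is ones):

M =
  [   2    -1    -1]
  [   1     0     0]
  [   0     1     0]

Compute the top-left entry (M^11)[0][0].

(M^11)[0][0] is the top entry after applying M 11 times to the unit state (1, 0, 0). Equivalently it is h_{13} for the auxiliary sequence (h_n) obeying the same recurrence with h_2 = 1 and h_i = 0 for 0 ≤ i < 2:
h_3 = 2·1 + -1·0 + -1·0 = 2
h_4 = 2·2 + -1·1 + -1·0 = 3
h_5 = 2·3 + -1·2 + -1·1 = 3
h_6 = 2·3 + -1·3 + -1·2 = 1
h_7 = 2·1 + -1·3 + -1·3 = -4
h_8 = 2·-4 + -1·1 + -1·3 = -12
h_9 = 2·-12 + -1·-4 + -1·1 = -21
h_10 = 2·-21 + -1·-12 + -1·-4 = -26
h_11 = 2·-26 + -1·-21 + -1·-12 = -19
h_12 = 2·-19 + -1·-26 + -1·-21 = 9
h_13 = 2·9 + -1·-19 + -1·-26 = 63

63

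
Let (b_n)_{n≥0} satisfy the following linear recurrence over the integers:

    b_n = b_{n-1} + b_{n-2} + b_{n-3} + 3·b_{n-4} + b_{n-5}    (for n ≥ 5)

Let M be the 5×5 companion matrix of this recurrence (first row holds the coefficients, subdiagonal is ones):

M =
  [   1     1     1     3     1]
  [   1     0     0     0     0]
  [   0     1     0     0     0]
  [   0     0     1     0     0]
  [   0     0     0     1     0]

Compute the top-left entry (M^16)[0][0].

(M^16)[0][0] is the top entry after applying M 16 times to the unit state (1, 0, 0, 0, 0). Equivalently it is h_{20} for the auxiliary sequence (h_n) obeying the same recurrence with h_4 = 1 and h_i = 0 for 0 ≤ i < 4:
h_5 = 1·1 + 1·0 + 1·0 + 3·0 + 1·0 = 1
h_6 = 1·1 + 1·1 + 1·0 + 3·0 + 1·0 = 2
h_7 = 1·2 + 1·1 + 1·1 + 3·0 + 1·0 = 4
h_8 = 1·4 + 1·2 + 1·1 + 3·1 + 1·0 = 10
h_9 = 1·10 + 1·4 + 1·2 + 3·1 + 1·1 = 20
h_10 = 1·20 + 1·10 + 1·4 + 3·2 + 1·1 = 41
h_11 = 1·41 + 1·20 + 1·10 + 3·4 + 1·2 = 85
h_12 = 1·85 + 1·41 + 1·20 + 3·10 + 1·4 = 180
h_13 = 1·180 + 1·85 + 1·41 + 3·20 + 1·10 = 376
h_14 = 1·376 + 1·180 + 1·85 + 3·41 + 1·20 = 784
h_15 = 1·784 + 1·376 + 1·180 + 3·85 + 1·41 = 1636
h_16 = 1·1636 + 1·784 + 1·376 + 3·180 + 1·85 = 3421
h_17 = 1·3421 + 1·1636 + 1·784 + 3·376 + 1·180 = 7149
h_18 = 1·7149 + 1·3421 + 1·1636 + 3·784 + 1·376 = 14934
h_19 = 1·14934 + 1·7149 + 1·3421 + 3·1636 + 1·784 = 31196
h_20 = 1·31196 + 1·14934 + 1·7149 + 3·3421 + 1·1636 = 65178

65178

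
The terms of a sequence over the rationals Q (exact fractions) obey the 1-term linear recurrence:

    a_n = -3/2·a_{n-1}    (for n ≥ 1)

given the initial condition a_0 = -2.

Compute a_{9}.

19683/256

a_1 = -3/2·-2 = 3
a_2 = -3/2·3 = -9/2
a_3 = -3/2·-9/2 = 27/4
a_4 = -3/2·27/4 = -81/8
a_5 = -3/2·-81/8 = 243/16
a_6 = -3/2·243/16 = -729/32
a_7 = -3/2·-729/32 = 2187/64
a_8 = -3/2·2187/64 = -6561/128
a_9 = -3/2·-6561/128 = 19683/256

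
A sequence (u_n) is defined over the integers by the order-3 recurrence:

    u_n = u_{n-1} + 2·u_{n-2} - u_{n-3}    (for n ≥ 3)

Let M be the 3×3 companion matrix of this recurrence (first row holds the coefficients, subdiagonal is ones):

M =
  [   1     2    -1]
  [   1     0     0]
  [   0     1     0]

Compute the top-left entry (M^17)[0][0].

17460

(M^17)[0][0] is the top entry after applying M 17 times to the unit state (1, 0, 0). Equivalently it is h_{19} for the auxiliary sequence (h_n) obeying the same recurrence with h_2 = 1 and h_i = 0 for 0 ≤ i < 2:
h_3 = 1·1 + 2·0 + -1·0 = 1
h_4 = 1·1 + 2·1 + -1·0 = 3
h_5 = 1·3 + 2·1 + -1·1 = 4
h_6 = 1·4 + 2·3 + -1·1 = 9
h_7 = 1·9 + 2·4 + -1·3 = 14
h_8 = 1·14 + 2·9 + -1·4 = 28
h_9 = 1·28 + 2·14 + -1·9 = 47
h_10 = 1·47 + 2·28 + -1·14 = 89
h_11 = 1·89 + 2·47 + -1·28 = 155
h_12 = 1·155 + 2·89 + -1·47 = 286
h_13 = 1·286 + 2·155 + -1·89 = 507
h_14 = 1·507 + 2·286 + -1·155 = 924
h_15 = 1·924 + 2·507 + -1·286 = 1652
h_16 = 1·1652 + 2·924 + -1·507 = 2993
h_17 = 1·2993 + 2·1652 + -1·924 = 5373
h_18 = 1·5373 + 2·2993 + -1·1652 = 9707
h_19 = 1·9707 + 2·5373 + -1·2993 = 17460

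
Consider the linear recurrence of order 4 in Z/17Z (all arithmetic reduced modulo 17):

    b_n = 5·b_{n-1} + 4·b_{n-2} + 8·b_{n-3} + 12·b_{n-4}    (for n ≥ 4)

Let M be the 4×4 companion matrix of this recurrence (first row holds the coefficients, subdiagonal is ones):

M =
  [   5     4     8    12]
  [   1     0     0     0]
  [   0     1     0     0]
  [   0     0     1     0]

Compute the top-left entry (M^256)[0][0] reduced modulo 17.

(M^256)[0][0] is the top entry after applying M 256 times to the unit state (1, 0, 0, 0). Equivalently it is h_{259} for the auxiliary sequence (h_n) obeying the same recurrence with h_3 = 1 and h_i = 0 for 0 ≤ i < 3:
h_4 = 5·1 + 4·0 + 8·0 + 12·0 = 5
h_5 = 5·5 + 4·1 + 8·0 + 12·0 = 12
h_6 = 5·12 + 4·5 + 8·1 + 12·0 = 3
h_7 = 5·3 + 4·12 + 8·5 + 12·1 = 13
h_8 = 5·13 + 4·3 + 8·12 + 12·5 = 12
h_9 = 5·12 + 4·13 + 8·3 + 12·12 = 8
Continuing the recurrence:
  h_10 = 7;  h_11 = 13;  h_12 = 12;  h_13 = 9;  h_14 = 9;  h_15 = 10
  h_16 = 13;  h_17 = 13;  h_18 = 16;  h_19 = 16;  h_20 = 13;  h_21 = 5
  h_22 = 6;  h_23 = 6;  h_24 = 12;  h_25 = 5;  h_26 = 6;  h_27 = 14
  h_28 = 6;  h_29 = 7;  h_30 = 5;  h_31 = 14;  h_32 = 14;  h_33 = 12
  h_34 = 16;  h_35 = 0;  h_36 = 5;  h_37 = 8;  h_38 = 14;  h_39 = 6
  h_40 = 6;  h_41 = 7;  h_42 = 3;  h_43 = 10;  h_44 = 3;  h_45 = 10
  h_46 = 8;  h_47 = 3;  h_48 = 10;  h_49 = 8;  h_50 = 13;  h_51 = 9
  h_52 = 9;  h_53 = 9;  h_54 = 3;  h_55 = 10;  h_56 = 4;  h_57 = 5
  h_58 = 4;  h_59 = 5;  h_60 = 10;  h_61 = 9;  h_62 = 3;  h_63 = 4
  h_64 = 3;  h_65 = 10;  h_66 = 11;  h_67 = 14;  h_68 = 9;  h_69 = 3
  h_70 = 6;  h_71 = 10;  h_72 = 2;  h_73 = 15;  h_74 = 14;  h_75 = 11
  h_76 = 0;  h_77 = 13;  h_78 = 15;  h_79 = 4;  h_80 = 14;  h_81 = 5
  h_82 = 4;  h_83 = 13;  h_84 = 0;  h_85 = 8;  h_86 = 5;  h_87 = 9
  h_88 = 10;  h_89 = 1;  h_90 = 7;  h_91 = 6;  h_92 = 16;  h_93 = 2
  h_94 = 2;  h_95 = 14;  h_96 = 14;  h_97 = 13;  h_98 = 2;  h_99 = 2
  h_100 = 1;  h_101 = 15;  h_102 = 0;  h_103 = 7;  h_104 = 14;  h_105 = 6
  h_106 = 6;  h_107 = 12;  h_108 = 11;  h_109 = 2;  h_110 = 1;  h_111 = 7
  h_112 = 0;  h_113 = 9;  h_114 = 11;  h_115 = 5;  h_116 = 5;  h_117 = 3
  h_118 = 3;  h_119 = 8;  h_120 = 0;  h_121 = 7;  h_122 = 16;  h_123 = 0
  h_124 = 1;  h_125 = 13;  h_126 = 6;  h_127 = 5;  h_128 = 12;  h_129 = 12
  h_130 = 16;  h_131 = 12;  h_132 = 7;  h_133 = 15;  h_134 = 0;  h_135 = 5
  h_136 = 8;  h_137 = 2;  h_138 = 14;  h_139 = 15;  h_140 = 5;  h_141 = 0
  h_142 = 2;  h_143 = 9;  h_144 = 11;  h_145 = 5;  h_146 = 12;  h_147 = 4
  h_148 = 2;  h_149 = 12;  h_150 = 6;  h_151 = 6;  h_152 = 4;  h_153 = 15
  h_154 = 7;  h_155 = 12;  h_156 = 1;  h_157 = 0;  h_158 = 14;  h_159 = 1
  h_160 = 5;  h_161 = 5;  h_162 = 0;  h_163 = 4;  h_164 = 1;  h_165 = 13
  h_166 = 16;  h_167 = 1;  h_168 = 15;  h_169 = 6;  h_170 = 1;  h_171 = 8
  h_172 = 0;  h_173 = 10;  h_174 = 7;  h_175 = 1;  h_176 = 11;  h_177 = 14
  h_178 = 2;  h_179 = 13;  h_180 = 11;  h_181 = 2;  h_182 = 12;  h_183 = 6
  h_184 = 5;  h_185 = 16;  h_186 = 3;  h_187 = 4;  h_188 = 16;  h_189 = 6
  h_190 = 9;  h_191 = 7;  h_192 = 5;  h_193 = 10;  h_194 = 13;  h_195 = 8
  h_196 = 11;  h_197 = 5;  h_198 = 0;  h_199 = 0;  h_200 = 2;  h_201 = 2
  h_202 = 1;  h_203 = 12;  h_204 = 2;  h_205 = 5;  h_206 = 5;  h_207 = 1
  h_208 = 4;  h_209 = 5;  h_210 = 7;  h_211 = 14;  h_212 = 16;  h_213 = 14
  h_214 = 7;  h_215 = 13;  h_216 = 6;  h_217 = 0;  h_218 = 8;  h_219 = 6
  h_220 = 15;  h_221 = 10;  h_222 = 16;  h_223 = 6;  h_224 = 14;  h_225 = 2
  h_226 = 0;  h_227 = 5;  h_228 = 5;  h_229 = 1;  h_230 = 14;  h_231 = 4
  h_232 = 8;  h_233 = 10;  h_234 = 10;  h_235 = 15;  h_236 = 2;  h_237 = 15
  h_238 = 0;  h_239 = 1;  h_240 = 13;  h_241 = 11;  h_242 = 13;  h_243 = 4
  h_244 = 10;  h_245 = 13;  h_246 = 4;  h_247 = 13;  h_248 = 16;  h_249 = 14
  h_250 = 14;  h_251 = 2;  h_252 = 13;  h_253 = 13;  h_254 = 12;  h_255 = 2
  h_256 = 12;  h_257 = 14
h_258 = 5·14 + 4·12 + 8·2 + 12·12 = 6
h_259 = 5·6 + 4·14 + 8·12 + 12·2 = 2

2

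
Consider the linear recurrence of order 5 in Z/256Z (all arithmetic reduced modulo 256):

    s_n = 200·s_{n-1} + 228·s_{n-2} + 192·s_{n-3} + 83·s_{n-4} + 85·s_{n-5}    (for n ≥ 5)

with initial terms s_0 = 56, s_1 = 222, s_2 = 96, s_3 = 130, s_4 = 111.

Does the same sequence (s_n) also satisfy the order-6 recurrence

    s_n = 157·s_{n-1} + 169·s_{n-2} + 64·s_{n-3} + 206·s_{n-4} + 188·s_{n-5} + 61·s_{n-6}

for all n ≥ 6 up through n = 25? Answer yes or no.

Terms s_0..s_25: 56, 222, 96, 130, 111, 18, 66, 222, 223, 33, 68, 168, 147, 54, 29, 12, 37, 169, 81, 17, 39, 112, 92, 72, 122, 179
n=6: candidate gives 113, actual s_6 = 66 ✗

no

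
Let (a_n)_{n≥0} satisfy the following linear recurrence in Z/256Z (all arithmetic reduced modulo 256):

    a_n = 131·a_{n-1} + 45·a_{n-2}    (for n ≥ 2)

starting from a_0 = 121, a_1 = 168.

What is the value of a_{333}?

a_2 = 131·168 + 45·121 = 61
a_3 = 131·61 + 45·168 = 191
a_4 = 131·191 + 45·61 = 118
a_5 = 131·118 + 45·191 = 245
a_6 = 131·245 + 45·118 = 29
a_7 = 131·29 + 45·245 = 232
Continuing the recurrence:
  a_8 = 209;  a_9 = 187;  a_10 = 110;  a_11 = 41;  a_12 = 81;  a_13 = 168
  a_14 = 53;  a_15 = 167;  a_16 = 198;  a_17 = 173;  a_18 = 85;  a_19 = 232
  a_20 = 169;  a_21 = 67;  a_22 = 254;  a_23 = 193;  a_24 = 105;  a_25 = 168
  a_26 = 109;  a_27 = 79;  a_28 = 150;  a_29 = 165;  a_30 = 205;  a_31 = 232
  a_32 = 193;  a_33 = 139;  a_34 = 14;  a_35 = 153;  a_36 = 193;  a_37 = 168
  a_38 = 229;  a_39 = 183;  a_40 = 230;  a_41 = 221;  a_42 = 133;  a_43 = 232
  a_44 = 25;  a_45 = 147;  a_46 = 158;  a_47 = 177;  a_48 = 89;  a_49 = 168
  a_50 = 157;  a_51 = 223;  a_52 = 182;  a_53 = 85;  a_54 = 125;  a_55 = 232
  a_56 = 177;  a_57 = 91;  a_58 = 174;  a_59 = 9;  a_60 = 49;  a_61 = 168
  a_62 = 149;  a_63 = 199;  a_64 = 6;  a_65 = 13;  a_66 = 181;  a_67 = 232
  a_68 = 137;  a_69 = 227;  a_70 = 62;  a_71 = 161;  a_72 = 73;  a_73 = 168
  a_74 = 205;  a_75 = 111;  a_76 = 214;  a_77 = 5;  a_78 = 45;  a_79 = 232
  a_80 = 161;  a_81 = 43;  a_82 = 78;  a_83 = 121;  a_84 = 161;  a_85 = 168
  a_86 = 69;  a_87 = 215;  a_88 = 38;  a_89 = 61;  a_90 = 229;  a_91 = 232
  a_92 = 249;  a_93 = 51;  a_94 = 222;  a_95 = 145;  a_96 = 57;  a_97 = 168
  a_98 = 253;  a_99 = 255;  a_100 = 246;  a_101 = 181;  a_102 = 221;  a_103 = 232
  a_104 = 145;  a_105 = 251;  a_106 = 238;  a_107 = 233;  a_108 = 17;  a_109 = 168
  a_110 = 245;  a_111 = 231;  a_112 = 70;  a_113 = 109;  a_114 = 21;  a_115 = 232
  a_116 = 105;  a_117 = 131;  a_118 = 126;  a_119 = 129;  a_120 = 41;  a_121 = 168
  a_122 = 45;  a_123 = 143;  a_124 = 22;  a_125 = 101;  a_126 = 141;  a_127 = 232
  a_128 = 129;  a_129 = 203;  a_130 = 142;  a_131 = 89;  a_132 = 129;  a_133 = 168
  a_134 = 165;  a_135 = 247;  a_136 = 102;  a_137 = 157;  a_138 = 69;  a_139 = 232
  a_140 = 217;  a_141 = 211;  a_142 = 30;  a_143 = 113;  a_144 = 25;  a_145 = 168
  a_146 = 93;  a_147 = 31;  a_148 = 54;  a_149 = 21;  a_150 = 61;  a_151 = 232
  a_152 = 113;  a_153 = 155;  a_154 = 46;  a_155 = 201;  a_156 = 241;  a_157 = 168
  a_158 = 85;  a_159 = 7;  a_160 = 134;  a_161 = 205;  a_162 = 117;  a_163 = 232
  a_164 = 73;  a_165 = 35;  a_166 = 190;  a_167 = 97;  a_168 = 9;  a_169 = 168
  a_170 = 141;  a_171 = 175;  a_172 = 86;  a_173 = 197;  a_174 = 237;  a_175 = 232
  a_176 = 97;  a_177 = 107;  a_178 = 206;  a_179 = 57;  a_180 = 97;  a_181 = 168
  a_182 = 5;  a_183 = 23;  a_184 = 166;  a_185 = 253;  a_186 = 165;  a_187 = 232
  a_188 = 185;  a_189 = 115;  a_190 = 94;  a_191 = 81;  a_192 = 249;  a_193 = 168
  a_194 = 189;  a_195 = 63;  a_196 = 118;  a_197 = 117;  a_198 = 157;  a_199 = 232
  a_200 = 81;  a_201 = 59;  a_202 = 110;  a_203 = 169;  a_204 = 209;  a_205 = 168
  a_206 = 181;  a_207 = 39;  a_208 = 198;  a_209 = 45;  a_210 = 213;  a_211 = 232
  a_212 = 41;  a_213 = 195;  a_214 = 254;  a_215 = 65;  a_216 = 233;  a_217 = 168
  a_218 = 237;  a_219 = 207;  a_220 = 150;  a_221 = 37;  a_222 = 77;  a_223 = 232
  a_224 = 65;  a_225 = 11;  a_226 = 14;  a_227 = 25;  a_228 = 65;  a_229 = 168
  a_230 = 101;  a_231 = 55;  a_232 = 230;  a_233 = 93;  a_234 = 5;  a_235 = 232
  a_236 = 153;  a_237 = 19;  a_238 = 158;  a_239 = 49;  a_240 = 217;  a_241 = 168
  a_242 = 29;  a_243 = 95;  a_244 = 182;  a_245 = 213;  a_246 = 253;  a_247 = 232
  a_248 = 49;  a_249 = 219;  a_250 = 174;  a_251 = 137;  a_252 = 177;  a_253 = 168
  a_254 = 21;  a_255 = 71;  a_256 = 6;  a_257 = 141;  a_258 = 53;  a_259 = 232
  a_260 = 9;  a_261 = 99;  a_262 = 62;  a_263 = 33;  a_264 = 201;  a_265 = 168
  a_266 = 77;  a_267 = 239;  a_268 = 214;  a_269 = 133;  a_270 = 173;  a_271 = 232
  a_272 = 33;  a_273 = 171;  a_274 = 78;  a_275 = 249;  a_276 = 33;  a_277 = 168
  a_278 = 197;  a_279 = 87;  a_280 = 38;  a_281 = 189;  a_282 = 101;  a_283 = 232
  a_284 = 121;  a_285 = 179;  a_286 = 222;  a_287 = 17;  a_288 = 185;  a_289 = 168
  a_290 = 125;  a_291 = 127;  a_292 = 246;  a_293 = 53;  a_294 = 93;  a_295 = 232
  a_296 = 17;  a_297 = 123;  a_298 = 238;  a_299 = 105;  a_300 = 145;  a_301 = 168
  a_302 = 117;  a_303 = 103;  a_304 = 70;  a_305 = 237;  a_306 = 149;  a_307 = 232
  a_308 = 233;  a_309 = 3;  a_310 = 126;  a_311 = 1;  a_312 = 169;  a_313 = 168
  a_314 = 173;  a_315 = 15;  a_316 = 22;  a_317 = 229;  a_318 = 13;  a_319 = 232
  a_320 = 1;  a_321 = 75;  a_322 = 142;  a_323 = 217;  a_324 = 1;  a_325 = 168
  a_326 = 37;  a_327 = 119;  a_328 = 102;  a_329 = 29;  a_330 = 197;  a_331 = 232
a_332 = 131·232 + 45·197 = 89
a_333 = 131·89 + 45·232 = 83

83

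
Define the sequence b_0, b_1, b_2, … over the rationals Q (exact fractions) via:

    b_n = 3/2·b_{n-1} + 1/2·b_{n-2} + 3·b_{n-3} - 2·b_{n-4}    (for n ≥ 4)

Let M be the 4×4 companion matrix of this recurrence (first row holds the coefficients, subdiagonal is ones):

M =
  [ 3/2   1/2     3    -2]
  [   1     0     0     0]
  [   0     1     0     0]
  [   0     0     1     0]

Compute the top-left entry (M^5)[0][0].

1047/32

(M^5)[0][0] is the top entry after applying M 5 times to the unit state (1, 0, 0, 0). Equivalently it is h_{8} for the auxiliary sequence (h_n) obeying the same recurrence with h_3 = 1 and h_i = 0 for 0 ≤ i < 3:
h_4 = 3/2·1 + 1/2·0 + 3·0 + -2·0 = 3/2
h_5 = 3/2·3/2 + 1/2·1 + 3·0 + -2·0 = 11/4
h_6 = 3/2·11/4 + 1/2·3/2 + 3·1 + -2·0 = 63/8
h_7 = 3/2·63/8 + 1/2·11/4 + 3·3/2 + -2·1 = 251/16
h_8 = 3/2·251/16 + 1/2·63/8 + 3·11/4 + -2·3/2 = 1047/32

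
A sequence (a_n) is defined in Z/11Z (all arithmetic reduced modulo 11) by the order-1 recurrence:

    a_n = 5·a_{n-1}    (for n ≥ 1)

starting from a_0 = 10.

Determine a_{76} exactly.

a_1 = 5·10 = 6
a_2 = 5·6 = 8
a_3 = 5·8 = 7
a_4 = 5·7 = 2
a_5 = 5·2 = 10
(a_5) = (10) = (a_0), so the sequence has period 5.
76 ≡ 1 (mod 5), hence a_76 = a_1 = 6.

6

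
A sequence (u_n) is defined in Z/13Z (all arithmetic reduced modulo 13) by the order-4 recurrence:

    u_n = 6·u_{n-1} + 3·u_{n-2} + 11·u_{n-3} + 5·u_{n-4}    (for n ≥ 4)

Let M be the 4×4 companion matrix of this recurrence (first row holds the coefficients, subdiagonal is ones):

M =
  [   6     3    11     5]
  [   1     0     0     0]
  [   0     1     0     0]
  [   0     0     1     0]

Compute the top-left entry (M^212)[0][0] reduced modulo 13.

7

(M^212)[0][0] is the top entry after applying M 212 times to the unit state (1, 0, 0, 0). Equivalently it is h_{215} for the auxiliary sequence (h_n) obeying the same recurrence with h_3 = 1 and h_i = 0 for 0 ≤ i < 3:
h_4 = 6·1 + 3·0 + 11·0 + 5·0 = 6
h_5 = 6·6 + 3·1 + 11·0 + 5·0 = 0
h_6 = 6·0 + 3·6 + 11·1 + 5·0 = 3
h_7 = 6·3 + 3·0 + 11·6 + 5·1 = 11
h_8 = 6·11 + 3·3 + 11·0 + 5·6 = 1
h_9 = 6·1 + 3·11 + 11·3 + 5·0 = 7
Continuing the recurrence:
  h_10 = 12;  h_11 = 3;  h_12 = 6;  h_13 = 4;  h_14 = 5;  h_15 = 6
  h_16 = 8;  h_17 = 11;  h_18 = 12;  h_19 = 2;  h_20 = 1;  h_21 = 4
  h_22 = 5;  h_23 = 11;  h_24 = 0;  h_25 = 4;  h_26 = 1;  h_27 = 8
  h_28 = 4;  h_29 = 1;  h_30 = 7;  h_31 = 12;  h_32 = 7;  h_33 = 4
  h_34 = 4;  h_35 = 4;  h_36 = 11;  h_37 = 12;  h_38 = 0;  h_39 = 8
  h_40 = 1;  h_41 = 12;  h_42 = 7;  h_43 = 12;  h_44 = 9;  h_45 = 6
  h_46 = 9;  h_47 = 10;  h_48 = 3;  h_49 = 8;  h_50 = 4;  h_51 = 1
  h_52 = 4;  h_53 = 7;  h_54 = 7;  h_55 = 8;  h_56 = 10;  h_57 = 1
  h_58 = 3;  h_59 = 2;  h_60 = 4;  h_61 = 3;  h_62 = 2;  h_63 = 10
  h_64 = 2;  h_65 = 1;  h_66 = 2;  h_67 = 9;  h_68 = 3;  h_69 = 7
  h_70 = 4;  h_71 = 6;  h_72 = 10;  h_73 = 1;  h_74 = 5;  h_75 = 4
  h_76 = 9;  h_77 = 9;  h_78 = 7;  h_79 = 6;  h_80 = 6;  h_81 = 7
  h_82 = 5;  h_83 = 4;  h_84 = 3;  h_85 = 3;  h_86 = 5;  h_87 = 1
  h_88 = 4;  h_89 = 6;  h_90 = 6;  h_91 = 12;  h_92 = 7;  h_93 = 5
  h_94 = 5;  h_95 = 0;  h_96 = 1;  h_97 = 8;  h_98 = 11;  h_99 = 10
  h_100 = 4;  h_101 = 7;  h_102 = 11;  h_103 = 12;  h_104 = 7;  h_105 = 0
  h_106 = 0;  h_107 = 7;  h_108 = 12;  h_109 = 2;  h_110 = 8;  h_111 = 0
  h_112 = 2;  h_113 = 6;  h_114 = 4;  h_115 = 12;  h_116 = 4;  h_117 = 4
  h_118 = 6;  h_119 = 9;  h_120 = 6;  h_121 = 6;  h_122 = 1;  h_123 = 5
  h_124 = 12;  h_125 = 11;  h_126 = 6;  h_127 = 5;  h_128 = 8;  h_129 = 2
  h_130 = 4;  h_131 = 0;  h_132 = 9;  h_133 = 4;  h_134 = 6;  h_135 = 4
  h_136 = 1;  h_137 = 0;  h_138 = 12;  h_139 = 12;  h_140 = 9;  h_141 = 1
  h_142 = 4;  h_143 = 4;  h_144 = 1;  h_145 = 2;  h_146 = 1;  h_147 = 4
  h_148 = 2;  h_149 = 6;  h_150 = 0;  h_151 = 8;  h_152 = 7;  h_153 = 5
  h_154 = 9;  h_155 = 4;  h_156 = 11;  h_157 = 7;  h_158 = 8;  h_159 = 2
  h_160 = 12;  h_161 = 6;  h_162 = 4;  h_163 = 2;  h_164 = 7;  h_165 = 5
  h_166 = 2;  h_167 = 10;  h_168 = 0;  h_169 = 12;  h_170 = 10;  h_171 = 3
  h_172 = 11;  h_173 = 11;  h_174 = 0;  h_175 = 0;  h_176 = 7;  h_177 = 6
  h_178 = 5;  h_179 = 8;  h_180 = 8;  h_181 = 1;  h_182 = 0;  h_183 = 1
  h_184 = 5;  h_185 = 12;  h_186 = 7;  h_187 = 8;  h_188 = 5;  h_189 = 9
  h_190 = 10;  h_191 = 0;  h_192 = 11;  h_193 = 0;  h_194 = 5;  h_195 = 8
  h_196 = 1;  h_197 = 7;  h_198 = 2;  h_199 = 6;  h_200 = 7;  h_201 = 0
  h_202 = 6;  h_203 = 0;  h_204 = 1;  h_205 = 7;  h_206 = 10;  h_207 = 1
  h_208 = 1;  h_209 = 11;  h_210 = 0;  h_211 = 10;  h_212 = 4;  h_213 = 5
h_214 = 6·5 + 3·4 + 11·10 + 5·0 = 9
h_215 = 6·9 + 3·5 + 11·4 + 5·10 = 7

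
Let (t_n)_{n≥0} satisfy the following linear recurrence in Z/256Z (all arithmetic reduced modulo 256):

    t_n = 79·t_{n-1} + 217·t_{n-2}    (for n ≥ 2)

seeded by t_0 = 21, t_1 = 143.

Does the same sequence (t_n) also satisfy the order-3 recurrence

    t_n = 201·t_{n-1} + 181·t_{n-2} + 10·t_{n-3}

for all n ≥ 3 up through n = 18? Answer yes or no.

Terms t_0..t_18: 21, 143, 238, 169, 229, 236, 241, 107, 78, 197, 233, 228, 221, 119, 14, 49, 253, 156, 153
n=3: candidate gives 203, actual t_3 = 169 ✗

no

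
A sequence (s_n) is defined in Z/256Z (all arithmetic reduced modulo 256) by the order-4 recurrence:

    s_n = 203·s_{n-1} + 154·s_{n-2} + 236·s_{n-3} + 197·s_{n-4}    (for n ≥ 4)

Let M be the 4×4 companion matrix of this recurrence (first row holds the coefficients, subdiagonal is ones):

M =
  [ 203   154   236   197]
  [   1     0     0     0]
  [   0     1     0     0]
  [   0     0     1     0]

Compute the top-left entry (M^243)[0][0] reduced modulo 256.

(M^243)[0][0] is the top entry after applying M 243 times to the unit state (1, 0, 0, 0). Equivalently it is h_{246} for the auxiliary sequence (h_n) obeying the same recurrence with h_3 = 1 and h_i = 0 for 0 ≤ i < 3:
h_4 = 203·1 + 154·0 + 236·0 + 197·0 = 203
h_5 = 203·203 + 154·1 + 236·0 + 197·0 = 147
h_6 = 203·147 + 154·203 + 236·1 + 197·0 = 155
h_7 = 203·155 + 154·147 + 236·203 + 197·1 = 64
h_8 = 203·64 + 154·155 + 236·147 + 197·203 = 185
h_9 = 203·185 + 154·64 + 236·155 + 197·147 = 54
Continuing the recurrence:
  h_10 = 99;  h_11 = 201;  h_12 = 22;  h_13 = 46;  h_14 = 49;  h_15 = 124
  h_16 = 36;  h_17 = 182;  h_18 = 255;  h_19 = 77;  h_20 = 241;  h_21 = 143
  h_22 = 150;  h_23 = 101;  h_24 = 156;  h_25 = 201;  h_26 = 197;  h_27 = 170
  h_28 = 168;  h_29 = 197;  h_30 = 152;  h_31 = 188;  h_32 = 104;  h_33 = 73
  h_34 = 187;  h_35 = 191;  h_36 = 71;  h_37 = 196;  h_38 = 29;  h_39 = 86
  h_40 = 247;  h_41 = 41;  h_42 = 178;  h_43 = 178;  h_44 = 25;  h_45 = 140
  h_46 = 32;  h_47 = 158;  h_48 = 215;  h_49 = 197;  h_50 = 213;  h_51 = 51
  h_52 = 162;  h_53 = 25;  h_54 = 52;  h_55 = 221;  h_56 = 61;  h_57 = 126
  h_58 = 92;  h_59 = 13;  h_60 = 192;  h_61 = 216;  h_62 = 144;  h_63 = 33
  h_64 = 171;  h_65 = 107;  h_66 = 243;  h_67 = 24;  h_68 = 113;  h_69 = 102
  h_70 = 251;  h_71 = 9;  h_72 = 30;  h_73 = 22;  h_74 = 241;  h_75 = 236
  h_76 = 124;  h_77 = 102;  h_78 = 127;  h_79 = 253;  h_80 = 121;  h_81 = 183
  h_82 = 222;  h_83 = 93;  h_84 = 28;  h_85 = 161;  h_86 = 21;  h_87 = 226
  h_88 = 208;  h_89 = 37;  h_90 = 248;  h_91 = 148;  h_92 = 184;  h_93 = 9
  h_94 = 27;  h_95 = 87;  h_96 = 31;  h_97 = 188;  h_98 = 181;  h_99 = 38
  h_100 = 47;  h_101 = 169;  h_102 = 154;  h_103 = 90;  h_104 = 249;  h_105 = 156
  h_106 = 248;  h_107 = 78;  h_108 = 119;  h_109 = 245;  h_110 = 157;  h_111 = 155
  h_112 = 202;  h_113 = 177;  h_114 = 148;  h_115 = 85;  h_116 = 13;  h_117 = 22
  h_118 = 132;  h_119 = 77;  h_120 = 192;  h_121 = 48;  h_122 = 32;  h_123 = 129
  h_124 = 139;  h_125 = 67;  h_126 = 75;  h_127 = 48;  h_128 = 233;  h_129 = 86
  h_130 = 83;  h_131 = 73;  h_132 = 102;  h_133 = 126;  h_134 = 113;  h_135 = 156
  h_136 = 84;  h_137 = 150;  h_138 = 63;  h_139 = 173;  h_140 = 1;  h_141 = 95
  h_142 = 230;  h_143 = 149;  h_144 = 220;  h_145 = 57;  h_146 = 229;  h_147 = 90
  h_148 = 248;  h_149 = 197;  h_150 = 152;  h_151 = 236;  h_152 = 8;  h_153 = 9
  h_154 = 123;  h_155 = 239;  h_156 = 247;  h_157 = 244;  h_158 = 13;  h_159 = 182
  h_160 = 39;  h_161 = 41;  h_162 = 194;  h_163 = 130;  h_164 = 153;  h_165 = 236
  h_166 = 80;  h_167 = 126;  h_168 = 87;  h_169 = 37;  h_170 = 101;  h_171 = 131
  h_172 = 178;  h_173 = 137;  h_174 = 52;  h_175 = 141;  h_176 = 93;  h_177 = 238
  h_178 = 172;  h_179 = 205;  h_180 = 0;  h_181 = 8;  h_182 = 176;  h_183 = 33
  h_184 = 107;  h_185 = 27;  h_186 = 163;  h_187 = 136;  h_188 = 33;  h_189 = 6
  h_190 = 107;  h_191 = 137;  h_192 = 238;  h_193 = 102;  h_194 = 177;  h_195 = 140
  h_196 = 172;  h_197 = 70;  h_198 = 63;  h_199 = 93;  h_200 = 137;  h_201 = 135
  h_202 = 174;  h_203 = 13;  h_204 = 220;  h_205 = 145;  h_206 = 53;  h_207 = 18
  h_208 = 32;  h_209 = 165;  h_210 = 120;  h_211 = 196;  h_212 = 88;  h_213 = 73
  h_214 = 219;  h_215 = 135;  h_216 = 207;  h_217 = 108;  h_218 = 37;  h_219 = 6
  h_220 = 223;  h_221 = 169;  h_222 = 42;  h_223 = 42;  h_224 = 249;  h_225 = 124
  h_226 = 40;  h_227 = 46;  h_228 = 119;  h_229 = 85;  h_230 = 45;  h_231 = 235
  h_232 = 90;  h_233 = 161;  h_234 = 20;  h_235 = 133;  h_236 = 45;  h_237 = 6
  h_238 = 212;  h_239 = 141;  h_240 = 128;  h_241 = 96;  h_242 = 64;  h_243 = 1
  h_244 = 75
h_245 = 203·75 + 154·1 + 236·64 + 197·96 = 243
h_246 = 203·243 + 154·75 + 236·1 + 197·64 = 251

251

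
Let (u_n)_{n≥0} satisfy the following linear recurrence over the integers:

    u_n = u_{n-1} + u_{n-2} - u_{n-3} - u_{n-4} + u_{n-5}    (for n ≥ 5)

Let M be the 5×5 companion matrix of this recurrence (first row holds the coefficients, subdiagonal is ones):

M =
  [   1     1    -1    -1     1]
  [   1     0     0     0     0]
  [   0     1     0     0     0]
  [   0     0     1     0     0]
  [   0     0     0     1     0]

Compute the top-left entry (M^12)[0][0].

(M^12)[0][0] is the top entry after applying M 12 times to the unit state (1, 0, 0, 0, 0). Equivalently it is h_{16} for the auxiliary sequence (h_n) obeying the same recurrence with h_4 = 1 and h_i = 0 for 0 ≤ i < 4:
h_5 = 1·1 + 1·0 + -1·0 + -1·0 + 1·0 = 1
h_6 = 1·1 + 1·1 + -1·0 + -1·0 + 1·0 = 2
h_7 = 1·2 + 1·1 + -1·1 + -1·0 + 1·0 = 2
h_8 = 1·2 + 1·2 + -1·1 + -1·1 + 1·0 = 2
h_9 = 1·2 + 1·2 + -1·2 + -1·1 + 1·1 = 2
h_10 = 1·2 + 1·2 + -1·2 + -1·2 + 1·1 = 1
h_11 = 1·1 + 1·2 + -1·2 + -1·2 + 1·2 = 1
h_12 = 1·1 + 1·1 + -1·2 + -1·2 + 1·2 = 0
h_13 = 1·0 + 1·1 + -1·1 + -1·2 + 1·2 = 0
h_14 = 1·0 + 1·0 + -1·1 + -1·1 + 1·2 = 0
h_15 = 1·0 + 1·0 + -1·0 + -1·1 + 1·1 = 0
h_16 = 1·0 + 1·0 + -1·0 + -1·0 + 1·1 = 1

1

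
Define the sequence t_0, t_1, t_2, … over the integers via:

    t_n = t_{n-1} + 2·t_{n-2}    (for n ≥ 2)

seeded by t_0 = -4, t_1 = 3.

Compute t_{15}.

t_2 = 1·3 + 2·-4 = -5
t_3 = 1·-5 + 2·3 = 1
t_4 = 1·1 + 2·-5 = -9
t_5 = 1·-9 + 2·1 = -7
t_6 = 1·-7 + 2·-9 = -25
t_7 = 1·-25 + 2·-7 = -39
t_8 = 1·-39 + 2·-25 = -89
t_9 = 1·-89 + 2·-39 = -167
t_10 = 1·-167 + 2·-89 = -345
t_11 = 1·-345 + 2·-167 = -679
t_12 = 1·-679 + 2·-345 = -1369
t_13 = 1·-1369 + 2·-679 = -2727
t_14 = 1·-2727 + 2·-1369 = -5465
t_15 = 1·-5465 + 2·-2727 = -10919

-10919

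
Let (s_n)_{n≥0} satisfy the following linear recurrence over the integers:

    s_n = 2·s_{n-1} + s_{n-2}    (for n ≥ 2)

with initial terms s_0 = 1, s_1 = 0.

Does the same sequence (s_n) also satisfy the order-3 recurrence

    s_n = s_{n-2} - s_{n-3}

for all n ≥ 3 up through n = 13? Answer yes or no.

no

Terms s_0..s_13: 1, 0, 1, 2, 5, 12, 29, 70, 169, 408, 985, 2378, 5741, 13860
n=3: candidate gives -1, actual s_3 = 2 ✗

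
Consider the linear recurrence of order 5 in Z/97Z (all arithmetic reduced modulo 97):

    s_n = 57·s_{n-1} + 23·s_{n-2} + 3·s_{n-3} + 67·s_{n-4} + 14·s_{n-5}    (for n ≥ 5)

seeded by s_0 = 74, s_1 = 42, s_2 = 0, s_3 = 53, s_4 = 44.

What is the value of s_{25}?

s_5 = 57·44 + 23·53 + 3·0 + 67·42 + 14·74 = 11
s_6 = 57·11 + 23·44 + 3·53 + 67·0 + 14·42 = 58
s_7 = 57·58 + 23·11 + 3·44 + 67·53 + 14·0 = 64
s_8 = 57·64 + 23·58 + 3·11 + 67·44 + 14·53 = 72
s_9 = 57·72 + 23·64 + 3·58 + 67·11 + 14·44 = 22
s_10 = 57·22 + 23·72 + 3·64 + 67·58 + 14·11 = 61
s_11 = 57·61 + 23·22 + 3·72 + 67·64 + 14·58 = 84
s_12 = 57·84 + 23·61 + 3·22 + 67·72 + 14·64 = 46
s_13 = 57·46 + 23·84 + 3·61 + 67·22 + 14·72 = 41
s_14 = 57·41 + 23·46 + 3·84 + 67·61 + 14·22 = 88
s_15 = 57·88 + 23·41 + 3·46 + 67·84 + 14·61 = 66
s_16 = 57·66 + 23·88 + 3·41 + 67·46 + 14·84 = 79
s_17 = 57·79 + 23·66 + 3·88 + 67·41 + 14·46 = 73
s_18 = 57·73 + 23·79 + 3·66 + 67·88 + 14·41 = 36
s_19 = 57·36 + 23·73 + 3·79 + 67·66 + 14·88 = 19
s_20 = 57·19 + 23·36 + 3·73 + 67·79 + 14·66 = 5
s_21 = 57·5 + 23·19 + 3·36 + 67·73 + 14·79 = 37
s_22 = 57·37 + 23·5 + 3·19 + 67·36 + 14·73 = 89
s_23 = 57·89 + 23·37 + 3·5 + 67·19 + 14·36 = 53
s_24 = 57·53 + 23·89 + 3·37 + 67·5 + 14·19 = 57
s_25 = 57·57 + 23·53 + 3·89 + 67·37 + 14·5 = 9

9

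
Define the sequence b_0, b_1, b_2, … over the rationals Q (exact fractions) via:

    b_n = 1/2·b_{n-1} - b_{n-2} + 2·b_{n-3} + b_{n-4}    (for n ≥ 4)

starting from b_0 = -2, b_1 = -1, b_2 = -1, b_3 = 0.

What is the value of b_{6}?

-1/4

b_4 = 1/2·0 + -1·-1 + 2·-1 + 1·-2 = -3
b_5 = 1/2·-3 + -1·0 + 2·-1 + 1·-1 = -9/2
b_6 = 1/2·-9/2 + -1·-3 + 2·0 + 1·-1 = -1/4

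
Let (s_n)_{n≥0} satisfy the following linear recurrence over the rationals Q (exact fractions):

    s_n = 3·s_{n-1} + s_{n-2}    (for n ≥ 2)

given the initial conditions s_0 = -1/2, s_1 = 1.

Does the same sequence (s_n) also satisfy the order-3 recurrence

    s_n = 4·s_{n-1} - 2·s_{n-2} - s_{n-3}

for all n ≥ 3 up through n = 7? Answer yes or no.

yes

Terms s_0..s_7: -1/2, 1, 5/2, 17/2, 28, 185/2, 611/2, 1009
n=3: candidate gives 17/2, actual s_3 = 17/2 ✓
n=4: candidate gives 28, actual s_4 = 28 ✓
n=5: candidate gives 185/2, actual s_5 = 185/2 ✓
n=6: candidate gives 611/2, actual s_6 = 611/2 ✓
n=7: candidate gives 1009, actual s_7 = 1009 ✓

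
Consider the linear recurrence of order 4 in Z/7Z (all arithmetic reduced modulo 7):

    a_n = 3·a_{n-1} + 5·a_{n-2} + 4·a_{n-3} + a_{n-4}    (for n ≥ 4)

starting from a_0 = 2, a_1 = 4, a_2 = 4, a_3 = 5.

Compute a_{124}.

6

a_4 = 3·5 + 5·4 + 4·4 + 1·2 = 4
a_5 = 3·4 + 5·5 + 4·4 + 1·4 = 1
a_6 = 3·1 + 5·4 + 4·5 + 1·4 = 5
a_7 = 3·5 + 5·1 + 4·4 + 1·5 = 6
a_8 = 3·6 + 5·5 + 4·1 + 1·4 = 2
a_9 = 3·2 + 5·6 + 4·5 + 1·1 = 1
a_10 = 3·1 + 5·2 + 4·6 + 1·5 = 0
a_11 = 3·0 + 5·1 + 4·2 + 1·6 = 5
a_12 = 3·5 + 5·0 + 4·1 + 1·2 = 0
a_13 = 3·0 + 5·5 + 4·0 + 1·1 = 5
a_14 = 3·5 + 5·0 + 4·5 + 1·0 = 0
a_15 = 3·0 + 5·5 + 4·0 + 1·5 = 2
a_16 = 3·2 + 5·0 + 4·5 + 1·0 = 5
a_17 = 3·5 + 5·2 + 4·0 + 1·5 = 2
a_18 = 3·2 + 5·5 + 4·2 + 1·0 = 4
a_19 = 3·4 + 5·2 + 4·5 + 1·2 = 2
a_20 = 3·2 + 5·4 + 4·2 + 1·5 = 4
a_21 = 3·4 + 5·2 + 4·4 + 1·2 = 5
a_22 = 3·5 + 5·4 + 4·2 + 1·4 = 5
a_23 = 3·5 + 5·5 + 4·4 + 1·2 = 2
a_24 = 3·2 + 5·5 + 4·5 + 1·4 = 6
a_25 = 3·6 + 5·2 + 4·5 + 1·5 = 4
a_26 = 3·4 + 5·6 + 4·2 + 1·5 = 6
a_27 = 3·6 + 5·4 + 4·6 + 1·2 = 1
a_28 = 3·1 + 5·6 + 4·4 + 1·6 = 6
a_29 = 3·6 + 5·1 + 4·6 + 1·4 = 2
a_30 = 3·2 + 5·6 + 4·1 + 1·6 = 4
a_31 = 3·4 + 5·2 + 4·6 + 1·1 = 5
a_32 = 3·5 + 5·4 + 4·2 + 1·6 = 0
a_33 = 3·0 + 5·5 + 4·4 + 1·2 = 1
a_34 = 3·1 + 5·0 + 4·5 + 1·4 = 6
a_35 = 3·6 + 5·1 + 4·0 + 1·5 = 0
a_36 = 3·0 + 5·6 + 4·1 + 1·0 = 6
a_37 = 3·6 + 5·0 + 4·6 + 1·1 = 1
a_38 = 3·1 + 5·6 + 4·0 + 1·6 = 4
a_39 = 3·4 + 5·1 + 4·6 + 1·0 = 6
a_40 = 3·6 + 5·4 + 4·1 + 1·6 = 6
a_41 = 3·6 + 5·6 + 4·4 + 1·1 = 2
a_42 = 3·2 + 5·6 + 4·6 + 1·4 = 1
a_43 = 3·1 + 5·2 + 4·6 + 1·6 = 1
a_44 = 3·1 + 5·1 + 4·2 + 1·6 = 1
a_45 = 3·1 + 5·1 + 4·1 + 1·2 = 0
a_46 = 3·0 + 5·1 + 4·1 + 1·1 = 3
a_47 = 3·3 + 5·0 + 4·1 + 1·1 = 0
a_48 = 3·0 + 5·3 + 4·0 + 1·1 = 2
a_49 = 3·2 + 5·0 + 4·3 + 1·0 = 4
a_50 = 3·4 + 5·2 + 4·0 + 1·3 = 4
a_51 = 3·4 + 5·4 + 4·2 + 1·0 = 5
(a_48, a_49, a_50, a_51) = (2, 4, 4, 5) = (a_0, a_1, a_2, a_3), so the sequence has period 48.
124 ≡ 28 (mod 48), hence a_124 = a_28 = 6.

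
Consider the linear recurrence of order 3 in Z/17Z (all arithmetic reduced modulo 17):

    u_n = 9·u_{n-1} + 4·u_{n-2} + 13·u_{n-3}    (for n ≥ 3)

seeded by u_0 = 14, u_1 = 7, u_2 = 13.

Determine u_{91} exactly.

6

u_3 = 9·13 + 4·7 + 13·14 = 4
u_4 = 9·4 + 4·13 + 13·7 = 9
u_5 = 9·9 + 4·4 + 13·13 = 11
u_6 = 9·11 + 4·9 + 13·4 = 0
u_7 = 9·0 + 4·11 + 13·9 = 8
u_8 = 9·8 + 4·0 + 13·11 = 11
u_9 = 9·11 + 4·8 + 13·0 = 12
u_10 = 9·12 + 4·11 + 13·8 = 1
u_11 = 9·1 + 4·12 + 13·11 = 13
u_12 = 9·13 + 4·1 + 13·12 = 5
u_13 = 9·5 + 4·13 + 13·1 = 8
u_14 = 9·8 + 4·5 + 13·13 = 6
u_15 = 9·6 + 4·8 + 13·5 = 15
u_16 = 9·15 + 4·6 + 13·8 = 8
u_17 = 9·8 + 4·15 + 13·6 = 6
u_18 = 9·6 + 4·8 + 13·15 = 9
u_19 = 9·9 + 4·6 + 13·8 = 5
u_20 = 9·5 + 4·9 + 13·6 = 6
u_21 = 9·6 + 4·5 + 13·9 = 4
u_22 = 9·4 + 4·6 + 13·5 = 6
u_23 = 9·6 + 4·4 + 13·6 = 12
u_24 = 9·12 + 4·6 + 13·4 = 14
u_25 = 9·14 + 4·12 + 13·6 = 14
u_26 = 9·14 + 4·14 + 13·12 = 15
u_27 = 9·15 + 4·14 + 13·14 = 16
u_28 = 9·16 + 4·15 + 13·14 = 12
u_29 = 9·12 + 4·16 + 13·15 = 10
u_30 = 9·10 + 4·12 + 13·16 = 6
u_31 = 9·6 + 4·10 + 13·12 = 12
u_32 = 9·12 + 4·6 + 13·10 = 7
u_33 = 9·7 + 4·12 + 13·6 = 2
u_34 = 9·2 + 4·7 + 13·12 = 15
u_35 = 9·15 + 4·2 + 13·7 = 13
u_36 = 9·13 + 4·15 + 13·2 = 16
u_37 = 9·16 + 4·13 + 13·15 = 0
u_38 = 9·0 + 4·16 + 13·13 = 12
u_39 = 9·12 + 4·0 + 13·16 = 10
u_40 = 9·10 + 4·12 + 13·0 = 2
u_41 = 9·2 + 4·10 + 13·12 = 10
u_42 = 9·10 + 4·2 + 13·10 = 7
u_43 = 9·7 + 4·10 + 13·2 = 10
u_44 = 9·10 + 4·7 + 13·10 = 10
u_45 = 9·10 + 4·10 + 13·7 = 0
u_46 = 9·0 + 4·10 + 13·10 = 0
u_47 = 9·0 + 4·0 + 13·10 = 11
u_48 = 9·11 + 4·0 + 13·0 = 14
u_49 = 9·14 + 4·11 + 13·0 = 0
u_50 = 9·0 + 4·14 + 13·11 = 12
u_51 = 9·12 + 4·0 + 13·14 = 1
u_52 = 9·1 + 4·12 + 13·0 = 6
u_53 = 9·6 + 4·1 + 13·12 = 10
u_54 = 9·10 + 4·6 + 13·1 = 8
u_55 = 9·8 + 4·10 + 13·6 = 3
u_56 = 9·3 + 4·8 + 13·10 = 2
u_57 = 9·2 + 4·3 + 13·8 = 15
u_58 = 9·15 + 4·2 + 13·3 = 12
u_59 = 9·12 + 4·15 + 13·2 = 7
u_60 = 9·7 + 4·12 + 13·15 = 0
u_61 = 9·0 + 4·7 + 13·12 = 14
u_62 = 9·14 + 4·0 + 13·7 = 13
u_63 = 9·13 + 4·14 + 13·0 = 3
u_64 = 9·3 + 4·13 + 13·14 = 6
u_65 = 9·6 + 4·3 + 13·13 = 14
u_66 = 9·14 + 4·6 + 13·3 = 2
u_67 = 9·2 + 4·14 + 13·6 = 16
u_68 = 9·16 + 4·2 + 13·14 = 11
u_69 = 9·11 + 4·16 + 13·2 = 2
u_70 = 9·2 + 4·11 + 13·16 = 15
u_71 = 9·15 + 4·2 + 13·11 = 14
u_72 = 9·14 + 4·15 + 13·2 = 8
u_73 = 9·8 + 4·14 + 13·15 = 0
u_74 = 9·0 + 4·8 + 13·14 = 10
u_75 = 9·10 + 4·0 + 13·8 = 7
u_76 = 9·7 + 4·10 + 13·0 = 1
u_77 = 9·1 + 4·7 + 13·10 = 14
u_78 = 9·14 + 4·1 + 13·7 = 0
u_79 = 9·0 + 4·14 + 13·1 = 1
u_80 = 9·1 + 4·0 + 13·14 = 4
u_81 = 9·4 + 4·1 + 13·0 = 6
u_82 = 9·6 + 4·4 + 13·1 = 15
u_83 = 9·15 + 4·6 + 13·4 = 7
u_84 = 9·7 + 4·15 + 13·6 = 14
u_85 = 9·14 + 4·7 + 13·15 = 9
u_86 = 9·9 + 4·14 + 13·7 = 7
u_87 = 9·7 + 4·9 + 13·14 = 9
u_88 = 9·9 + 4·7 + 13·9 = 5
u_89 = 9·5 + 4·9 + 13·7 = 2
u_90 = 9·2 + 4·5 + 13·9 = 2
u_91 = 9·2 + 4·2 + 13·5 = 6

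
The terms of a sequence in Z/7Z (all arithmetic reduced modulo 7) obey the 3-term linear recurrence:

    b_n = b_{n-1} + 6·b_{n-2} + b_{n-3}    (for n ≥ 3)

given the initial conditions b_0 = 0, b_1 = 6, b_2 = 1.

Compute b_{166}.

1

b_3 = 1·1 + 6·6 + 1·0 = 2
b_4 = 1·2 + 6·1 + 1·6 = 0
b_5 = 1·0 + 6·2 + 1·1 = 6
b_6 = 1·6 + 6·0 + 1·2 = 1
(b_4, b_5, b_6) = (0, 6, 1) = (b_0, b_1, b_2), so the sequence has period 4.
166 ≡ 2 (mod 4), hence b_166 = b_2 = 1.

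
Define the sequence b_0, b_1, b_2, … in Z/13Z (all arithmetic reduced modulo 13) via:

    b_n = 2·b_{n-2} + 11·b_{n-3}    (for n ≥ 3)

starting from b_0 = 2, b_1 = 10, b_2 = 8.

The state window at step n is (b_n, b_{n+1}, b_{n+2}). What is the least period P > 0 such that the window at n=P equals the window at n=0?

n=0: window = (2, 10, 8)
n=1: window = (10, 8, 3)
n=2: window = (8, 3, 9)
n=3: window = (3, 9, 3)
n=4: window = (9, 3, 12)
n=5: window = (3, 12, 1)
n=6: window = (12, 1, 5)
n=7: window = (1, 5, 4)
n=8: window = (5, 4, 8)
n=9: window = (4, 8, 11)
n=10: window = (8, 11, 8)
n=11: window = (11, 8, 6)
n=12: window = (8, 6, 7)
n=13: window = (6, 7, 9)
n=14: window = (7, 9, 2)
n=15: window = (9, 2, 4)
n=16: window = (2, 4, 12)
n=17: window = (4, 12, 4)
n=18: window = (12, 4, 3)
n=19: window = (4, 3, 10)
n=20: window = (3, 10, 11)
n=21: window = (10, 11, 1)
n=22: window = (11, 1, 2)
n=23: window = (1, 2, 6)
n=24: window = (2, 6, 2)
n=25: window = (6, 2, 8)
n=26: window = (2, 8, 5)
n=27: window = (8, 5, 12)
n=28: window = (5, 12, 7)
n=29: window = (12, 7, 1)
n=30: window = (7, 1, 3)
n=31: window = (1, 3, 1)
n=32: window = (3, 1, 4)
n=33: window = (1, 4, 9)
n=34: window = (4, 9, 6)
n=35: window = (9, 6, 10)
n=36: window = (6, 10, 7)
n=37: window = (10, 7, 8)
n=38: window = (7, 8, 7)
n=39: window = (8, 7, 2)
n=40: window = (7, 2, 11)
…
n=82: window = (6, 11, 2)
n=83: window = (11, 2, 10)
n=84: window = (2, 10, 8)
window at n=84 equals window at n=0 → period = 84

84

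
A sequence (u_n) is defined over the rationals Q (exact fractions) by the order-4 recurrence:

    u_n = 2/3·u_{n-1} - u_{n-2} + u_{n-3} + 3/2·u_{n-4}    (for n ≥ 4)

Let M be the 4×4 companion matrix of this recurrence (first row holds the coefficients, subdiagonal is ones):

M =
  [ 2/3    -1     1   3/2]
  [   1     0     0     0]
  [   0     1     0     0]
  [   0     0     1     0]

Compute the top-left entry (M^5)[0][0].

(M^5)[0][0] is the top entry after applying M 5 times to the unit state (1, 0, 0, 0). Equivalently it is h_{8} for the auxiliary sequence (h_n) obeying the same recurrence with h_3 = 1 and h_i = 0 for 0 ≤ i < 3:
h_4 = 2/3·1 + -1·0 + 1·0 + 3/2·0 = 2/3
h_5 = 2/3·2/3 + -1·1 + 1·0 + 3/2·0 = -5/9
h_6 = 2/3·-5/9 + -1·2/3 + 1·1 + 3/2·0 = -1/27
h_7 = 2/3·-1/27 + -1·-5/9 + 1·2/3 + 3/2·1 = 437/162
h_8 = 2/3·437/162 + -1·-1/27 + 1·-5/9 + 3/2·2/3 = 554/243

554/243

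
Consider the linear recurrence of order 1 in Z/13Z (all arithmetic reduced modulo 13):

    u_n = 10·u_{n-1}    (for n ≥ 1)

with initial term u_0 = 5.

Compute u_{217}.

11

u_1 = 10·5 = 11
u_2 = 10·11 = 6
u_3 = 10·6 = 8
u_4 = 10·8 = 2
u_5 = 10·2 = 7
u_6 = 10·7 = 5
(u_6) = (5) = (u_0), so the sequence has period 6.
217 ≡ 1 (mod 6), hence u_217 = u_1 = 11.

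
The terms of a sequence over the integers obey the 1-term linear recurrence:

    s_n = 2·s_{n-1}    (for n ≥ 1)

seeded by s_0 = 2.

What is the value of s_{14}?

32768

s_1 = 2·2 = 4
s_2 = 2·4 = 8
s_3 = 2·8 = 16
s_4 = 2·16 = 32
s_5 = 2·32 = 64
s_6 = 2·64 = 128
s_7 = 2·128 = 256
s_8 = 2·256 = 512
s_9 = 2·512 = 1024
s_10 = 2·1024 = 2048
s_11 = 2·2048 = 4096
s_12 = 2·4096 = 8192
s_13 = 2·8192 = 16384
s_14 = 2·16384 = 32768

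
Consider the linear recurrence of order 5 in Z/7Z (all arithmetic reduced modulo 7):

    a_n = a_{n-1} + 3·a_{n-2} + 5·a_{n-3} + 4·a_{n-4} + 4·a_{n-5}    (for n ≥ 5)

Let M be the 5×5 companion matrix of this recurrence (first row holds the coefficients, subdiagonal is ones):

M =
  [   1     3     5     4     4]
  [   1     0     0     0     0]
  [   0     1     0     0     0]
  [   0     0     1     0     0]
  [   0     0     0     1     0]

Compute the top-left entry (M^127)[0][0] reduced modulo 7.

5

(M^127)[0][0] is the top entry after applying M 127 times to the unit state (1, 0, 0, 0, 0). Equivalently it is h_{131} for the auxiliary sequence (h_n) obeying the same recurrence with h_4 = 1 and h_i = 0 for 0 ≤ i < 4:
h_5 = 1·1 + 3·0 + 5·0 + 4·0 + 4·0 = 1
h_6 = 1·1 + 3·1 + 5·0 + 4·0 + 4·0 = 4
h_7 = 1·4 + 3·1 + 5·1 + 4·0 + 4·0 = 5
h_8 = 1·5 + 3·4 + 5·1 + 4·1 + 4·0 = 5
h_9 = 1·5 + 3·5 + 5·4 + 4·1 + 4·1 = 6
h_10 = 1·6 + 3·5 + 5·5 + 4·4 + 4·1 = 3
h_11 = 1·3 + 3·6 + 5·5 + 4·5 + 4·4 = 5
h_12 = 1·5 + 3·3 + 5·6 + 4·5 + 4·5 = 0
h_13 = 1·0 + 3·5 + 5·3 + 4·6 + 4·5 = 4
h_14 = 1·4 + 3·0 + 5·5 + 4·3 + 4·6 = 2
h_15 = 1·2 + 3·4 + 5·0 + 4·5 + 4·3 = 4
h_16 = 1·4 + 3·2 + 5·4 + 4·0 + 4·5 = 1
h_17 = 1·1 + 3·4 + 5·2 + 4·4 + 4·0 = 4
h_18 = 1·4 + 3·1 + 5·4 + 4·2 + 4·4 = 2
h_19 = 1·2 + 3·4 + 5·1 + 4·4 + 4·2 = 1
h_20 = 1·1 + 3·2 + 5·4 + 4·1 + 4·4 = 5
h_21 = 1·5 + 3·1 + 5·2 + 4·4 + 4·1 = 3
h_22 = 1·3 + 3·5 + 5·1 + 4·2 + 4·4 = 5
h_23 = 1·5 + 3·3 + 5·5 + 4·1 + 4·2 = 2
h_24 = 1·2 + 3·5 + 5·3 + 4·5 + 4·1 = 0
h_25 = 1·0 + 3·2 + 5·5 + 4·3 + 4·5 = 0
h_26 = 1·0 + 3·0 + 5·2 + 4·5 + 4·3 = 0
h_27 = 1·0 + 3·0 + 5·0 + 4·2 + 4·5 = 0
h_28 = 1·0 + 3·0 + 5·0 + 4·0 + 4·2 = 1
(h_24, h_25, h_26, h_27, h_28) = (0, 0, 0, 0, 1) = (h_0, h_1, h_2, h_3, h_4), so the sequence has period 24.
131 ≡ 11 (mod 24), hence h_131 = h_11 = 5.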